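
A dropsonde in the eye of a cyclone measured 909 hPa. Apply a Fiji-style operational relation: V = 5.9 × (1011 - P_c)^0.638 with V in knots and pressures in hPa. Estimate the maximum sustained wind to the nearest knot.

113 kt

ΔP = 1011 − 909 = 102 hPa.
102^0.638 ≈ 19.120.
V ≈ 5.9 × 19.120 ≈ 112.8 kt.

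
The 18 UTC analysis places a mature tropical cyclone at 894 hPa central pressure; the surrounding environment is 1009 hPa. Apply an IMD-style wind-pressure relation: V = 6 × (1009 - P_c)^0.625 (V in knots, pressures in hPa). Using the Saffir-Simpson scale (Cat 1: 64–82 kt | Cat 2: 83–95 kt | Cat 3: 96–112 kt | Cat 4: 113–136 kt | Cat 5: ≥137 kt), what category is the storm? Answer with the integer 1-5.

4

ΔP = 1009 − 894 = 115 hPa.
V ≈ 6 × 115^0.625 = 6 × 19.41 ≈ 116 kt.
116 kt falls in the Category 4 band.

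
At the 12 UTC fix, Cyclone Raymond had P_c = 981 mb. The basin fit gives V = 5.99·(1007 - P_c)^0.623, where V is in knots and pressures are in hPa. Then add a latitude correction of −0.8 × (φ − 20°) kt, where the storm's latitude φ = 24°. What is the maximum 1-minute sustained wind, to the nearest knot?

42 kt

ΔP = 1007 − 981 = 26 mb.
26^0.623 ≈ 7.613.
V ≈ 5.99 × 7.613 ≈ 45.6 kt.
Latitude correction: −0.8 × (24 − 20) = -3.2 kt.
Corrected V ≈ 42.4 kt → 42 kt.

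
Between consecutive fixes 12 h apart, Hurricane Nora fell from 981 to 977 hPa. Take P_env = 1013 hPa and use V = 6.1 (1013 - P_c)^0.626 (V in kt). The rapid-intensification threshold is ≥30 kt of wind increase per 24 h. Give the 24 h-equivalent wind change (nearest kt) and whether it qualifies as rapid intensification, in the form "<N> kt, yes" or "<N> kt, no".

8 kt, no

V₁: ΔP = 32, V ≈ 6.1 × 32^0.626 ≈ 53.40 kt.
V₂: ΔP = 36, V ≈ 6.1 × 36^0.626 ≈ 57.49 kt.
ΔV over 12 h = 4.09 kt → 24 h equivalent = 4.09 × 24/12 ≈ 8.18 kt.
8 kt < 30 kt ⇒ not rapid intensification.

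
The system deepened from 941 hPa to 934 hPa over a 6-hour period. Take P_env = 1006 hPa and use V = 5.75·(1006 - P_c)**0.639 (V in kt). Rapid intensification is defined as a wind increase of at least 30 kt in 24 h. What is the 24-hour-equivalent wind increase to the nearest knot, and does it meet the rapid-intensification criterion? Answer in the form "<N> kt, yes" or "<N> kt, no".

22 kt, no

V₁: ΔP = 65, V ≈ 5.75 × 65^0.639 ≈ 82.82 kt.
V₂: ΔP = 72, V ≈ 5.75 × 72^0.639 ≈ 88.41 kt.
ΔV over 6 h = 5.59 kt → 24 h equivalent = 5.59 × 24/6 ≈ 22.36 kt.
22 kt < 30 kt ⇒ not rapid intensification.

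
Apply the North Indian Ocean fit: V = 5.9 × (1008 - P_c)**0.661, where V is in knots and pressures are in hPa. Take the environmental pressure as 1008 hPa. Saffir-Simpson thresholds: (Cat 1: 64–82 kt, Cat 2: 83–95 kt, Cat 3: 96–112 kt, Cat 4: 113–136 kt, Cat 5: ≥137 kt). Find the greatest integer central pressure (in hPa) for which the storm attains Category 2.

Category 2 begins at V = 83 kt.
Required ΔP = (83/5.9)^(1/0.661) = 14.068^1.513 ≈ 54.59 hPa.
P_c ≤ 1008 − 54.59 = 953.41, so the highest integer P_c is 953 hPa.

953 hPa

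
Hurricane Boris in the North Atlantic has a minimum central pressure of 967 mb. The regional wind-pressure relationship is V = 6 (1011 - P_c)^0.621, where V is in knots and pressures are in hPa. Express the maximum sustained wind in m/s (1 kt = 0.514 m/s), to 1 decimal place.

32.3 m/s

ΔP = 1011 − 967 = 44 mb.
V ≈ 6 × 44^0.621 = 6 × 10.485 ≈ 62.912 kt.
62.912 × 0.514 ≈ 32.34 m/s → 32.3 m/s.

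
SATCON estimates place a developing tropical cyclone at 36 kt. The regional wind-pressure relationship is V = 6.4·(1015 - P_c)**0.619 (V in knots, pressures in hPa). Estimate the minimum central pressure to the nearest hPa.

ΔP = (V / 6.4)^(1/0.619) = (36/6.4)^1.616.
36/6.4 = 5.625; 5.625^1.616 ≈ 16.29 hPa.
P_c = 1015 − 16.29 = 998.71 ≈ 999 hPa.

999 hPa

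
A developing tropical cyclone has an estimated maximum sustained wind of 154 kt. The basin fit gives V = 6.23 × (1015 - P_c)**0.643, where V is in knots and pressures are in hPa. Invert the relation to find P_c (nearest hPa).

ΔP = (V / 6.23)^(1/0.643) = (154/6.23)^1.555.
154/6.23 = 24.719; 24.719^1.555 ≈ 146.71 hPa.
P_c = 1015 − 146.71 = 868.29 ≈ 868 hPa.

868 hPa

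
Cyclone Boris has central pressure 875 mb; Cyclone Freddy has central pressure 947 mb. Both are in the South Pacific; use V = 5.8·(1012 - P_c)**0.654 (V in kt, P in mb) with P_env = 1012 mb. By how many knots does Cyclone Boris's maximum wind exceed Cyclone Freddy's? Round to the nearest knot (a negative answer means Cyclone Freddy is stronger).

Cyclone Boris: ΔP = 137; V ≈ 5.8 × 137^0.654 ≈ 144.82 kt.
Cyclone Freddy: ΔP = 65; V ≈ 5.8 × 65^0.654 ≈ 88.94 kt.
Difference ≈ 144.82 − 88.94 = 55.88 → 56 kt.

56 kt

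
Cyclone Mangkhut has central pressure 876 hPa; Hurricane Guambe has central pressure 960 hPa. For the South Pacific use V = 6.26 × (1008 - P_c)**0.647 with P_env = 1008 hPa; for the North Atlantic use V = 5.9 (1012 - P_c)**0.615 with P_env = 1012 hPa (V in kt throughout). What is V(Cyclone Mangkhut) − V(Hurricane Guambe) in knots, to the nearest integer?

80 kt

Cyclone Mangkhut: ΔP = 132; V ≈ 6.26 × 132^0.647 ≈ 147.43 kt.
Hurricane Guambe: ΔP = 52; V ≈ 5.9 × 52^0.615 ≈ 67.02 kt.
Difference ≈ 147.43 − 67.02 = 80.41 → 80 kt.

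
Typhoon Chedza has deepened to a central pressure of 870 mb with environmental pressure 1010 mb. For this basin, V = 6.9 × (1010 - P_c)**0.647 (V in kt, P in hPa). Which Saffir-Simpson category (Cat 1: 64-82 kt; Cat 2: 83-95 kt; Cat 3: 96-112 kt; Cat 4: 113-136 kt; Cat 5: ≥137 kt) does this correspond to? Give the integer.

5

ΔP = 1010 − 870 = 140 mb.
V ≈ 6.9 × 140^0.647 = 6.9 × 24.46 ≈ 169 kt.
169 kt falls in the Category 5 band.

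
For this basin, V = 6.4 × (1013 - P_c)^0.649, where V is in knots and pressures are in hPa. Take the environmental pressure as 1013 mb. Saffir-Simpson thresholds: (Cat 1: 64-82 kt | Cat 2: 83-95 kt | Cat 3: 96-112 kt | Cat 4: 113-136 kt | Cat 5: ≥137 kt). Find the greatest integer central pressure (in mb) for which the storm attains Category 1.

Category 1 begins at V = 64 kt.
Required ΔP = (64/6.4)^(1/0.649) = 10.000^1.541 ≈ 34.74 mb.
P_c ≤ 1013 − 34.74 = 978.26, so the highest integer P_c is 978 mb.

978 mb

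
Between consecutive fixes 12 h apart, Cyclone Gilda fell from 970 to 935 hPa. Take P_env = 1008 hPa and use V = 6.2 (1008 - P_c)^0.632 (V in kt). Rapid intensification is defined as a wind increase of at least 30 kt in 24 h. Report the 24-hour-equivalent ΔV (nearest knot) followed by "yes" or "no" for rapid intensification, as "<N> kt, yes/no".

63 kt, yes

V₁: ΔP = 38, V ≈ 6.2 × 38^0.632 ≈ 61.78 kt.
V₂: ΔP = 73, V ≈ 6.2 × 73^0.632 ≈ 93.33 kt.
ΔV over 12 h = 31.55 kt → 24 h equivalent = 31.55 × 24/12 ≈ 63.10 kt.
63 kt ≥ 30 kt ⇒ rapid intensification.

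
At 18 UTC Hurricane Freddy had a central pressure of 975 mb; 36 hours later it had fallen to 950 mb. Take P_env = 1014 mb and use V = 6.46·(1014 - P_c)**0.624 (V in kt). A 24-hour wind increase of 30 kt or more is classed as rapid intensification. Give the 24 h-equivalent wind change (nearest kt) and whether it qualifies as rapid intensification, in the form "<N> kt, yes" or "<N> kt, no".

V₁: ΔP = 39, V ≈ 6.46 × 39^0.624 ≈ 63.54 kt.
V₂: ΔP = 64, V ≈ 6.46 × 64^0.624 ≈ 86.55 kt.
ΔV over 36 h = 23.01 kt → 24 h equivalent = 23.01 × 24/36 ≈ 15.34 kt.
15 kt < 30 kt ⇒ not rapid intensification.

15 kt, no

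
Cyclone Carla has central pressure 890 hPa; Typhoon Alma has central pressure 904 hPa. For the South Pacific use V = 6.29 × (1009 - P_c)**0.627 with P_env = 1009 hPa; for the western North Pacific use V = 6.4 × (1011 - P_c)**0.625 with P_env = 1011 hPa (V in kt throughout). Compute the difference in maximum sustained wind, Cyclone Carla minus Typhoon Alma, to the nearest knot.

7 kt

Cyclone Carla: ΔP = 119; V ≈ 6.29 × 119^0.627 ≈ 125.90 kt.
Typhoon Alma: ΔP = 107; V ≈ 6.4 × 107^0.625 ≈ 118.73 kt.
Difference ≈ 125.90 − 118.73 = 7.17 → 7 kt.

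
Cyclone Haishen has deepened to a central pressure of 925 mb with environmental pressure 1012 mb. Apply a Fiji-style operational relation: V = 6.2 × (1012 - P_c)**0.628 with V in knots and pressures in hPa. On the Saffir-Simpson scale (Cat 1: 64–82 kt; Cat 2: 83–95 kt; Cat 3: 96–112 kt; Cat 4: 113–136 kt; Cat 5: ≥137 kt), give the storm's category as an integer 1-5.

ΔP = 1012 − 925 = 87 mb.
V ≈ 6.2 × 87^0.628 = 6.2 × 16.52 ≈ 102 kt.
102 kt falls in the Category 3 band.

3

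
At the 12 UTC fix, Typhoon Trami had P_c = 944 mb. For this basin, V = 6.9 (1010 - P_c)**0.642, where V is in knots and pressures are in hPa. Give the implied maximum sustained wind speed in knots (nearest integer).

102 kt

ΔP = 1010 − 944 = 66 mb.
66^0.642 ≈ 14.728.
V ≈ 6.9 × 14.728 ≈ 101.6 kt.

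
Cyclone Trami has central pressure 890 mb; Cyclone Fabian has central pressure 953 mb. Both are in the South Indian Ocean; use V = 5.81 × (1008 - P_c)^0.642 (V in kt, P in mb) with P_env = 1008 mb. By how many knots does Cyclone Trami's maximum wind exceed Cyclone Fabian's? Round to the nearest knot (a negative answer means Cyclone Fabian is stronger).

48 kt

Cyclone Trami: ΔP = 118; V ≈ 5.81 × 118^0.642 ≈ 124.26 kt.
Cyclone Fabian: ΔP = 55; V ≈ 5.81 × 55^0.642 ≈ 76.12 kt.
Difference ≈ 124.26 − 76.12 = 48.14 → 48 kt.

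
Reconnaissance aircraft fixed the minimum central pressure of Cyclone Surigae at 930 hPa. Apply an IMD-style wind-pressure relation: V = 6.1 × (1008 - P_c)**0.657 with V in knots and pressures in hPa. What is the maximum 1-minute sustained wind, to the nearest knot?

ΔP = 1008 − 930 = 78 hPa.
78^0.657 ≈ 17.503.
V ≈ 6.1 × 17.503 ≈ 106.8 kt.

107 kt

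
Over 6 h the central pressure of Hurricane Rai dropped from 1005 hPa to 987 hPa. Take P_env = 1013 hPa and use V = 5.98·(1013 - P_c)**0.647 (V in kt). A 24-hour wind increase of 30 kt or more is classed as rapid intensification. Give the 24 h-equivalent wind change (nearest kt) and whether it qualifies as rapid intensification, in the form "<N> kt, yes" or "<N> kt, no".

105 kt, yes

V₁: ΔP = 8, V ≈ 5.98 × 8^0.647 ≈ 22.96 kt.
V₂: ΔP = 26, V ≈ 5.98 × 26^0.647 ≈ 49.23 kt.
ΔV over 6 h = 26.27 kt → 24 h equivalent = 26.27 × 24/6 ≈ 105.08 kt.
105 kt ≥ 30 kt ⇒ rapid intensification.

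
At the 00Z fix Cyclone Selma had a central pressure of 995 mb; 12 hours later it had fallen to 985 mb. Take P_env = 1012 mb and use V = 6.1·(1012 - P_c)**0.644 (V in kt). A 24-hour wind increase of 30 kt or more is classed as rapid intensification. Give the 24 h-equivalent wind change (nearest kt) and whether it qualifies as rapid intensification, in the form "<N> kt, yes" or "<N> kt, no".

26 kt, no

V₁: ΔP = 17, V ≈ 6.1 × 17^0.644 ≈ 37.82 kt.
V₂: ΔP = 27, V ≈ 6.1 × 27^0.644 ≈ 50.95 kt.
ΔV over 12 h = 13.13 kt → 24 h equivalent = 13.13 × 24/12 ≈ 26.26 kt.
26 kt < 30 kt ⇒ not rapid intensification.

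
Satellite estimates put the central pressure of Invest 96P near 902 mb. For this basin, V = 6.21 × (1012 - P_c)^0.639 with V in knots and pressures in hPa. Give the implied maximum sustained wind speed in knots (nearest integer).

125 kt

ΔP = 1012 − 902 = 110 mb.
110^0.639 ≈ 20.158.
V ≈ 6.21 × 20.158 ≈ 125.2 kt.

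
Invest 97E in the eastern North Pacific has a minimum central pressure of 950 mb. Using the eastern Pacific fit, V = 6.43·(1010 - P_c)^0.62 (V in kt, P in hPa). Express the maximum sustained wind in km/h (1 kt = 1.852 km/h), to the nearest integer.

ΔP = 1010 − 950 = 60 mb.
V ≈ 6.43 × 60^0.62 = 6.43 × 12.661 ≈ 81.408 kt.
81.408 × 1.852 ≈ 150.77 km/h → 151 km/h.

151 km/h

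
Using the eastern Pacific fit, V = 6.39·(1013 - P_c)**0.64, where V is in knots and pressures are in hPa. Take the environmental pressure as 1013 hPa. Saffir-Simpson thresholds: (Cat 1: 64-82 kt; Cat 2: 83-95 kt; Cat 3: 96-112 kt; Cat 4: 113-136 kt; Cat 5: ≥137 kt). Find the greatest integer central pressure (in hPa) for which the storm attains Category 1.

976 hPa

Category 1 begins at V = 64 kt.
Required ΔP = (64/6.39)^(1/0.64) = 10.016^1.562 ≈ 36.61 hPa.
P_c ≤ 1013 − 36.61 = 976.39, so the highest integer P_c is 976 hPa.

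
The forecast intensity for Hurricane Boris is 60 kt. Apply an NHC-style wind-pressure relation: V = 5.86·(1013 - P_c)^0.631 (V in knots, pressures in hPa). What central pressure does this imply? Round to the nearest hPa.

ΔP = (V / 5.86)^(1/0.631) = (60/5.86)^1.585.
60/5.86 = 10.239; 10.239^1.585 ≈ 39.91 hPa.
P_c = 1013 − 39.91 = 973.09 ≈ 973 hPa.

973 hPa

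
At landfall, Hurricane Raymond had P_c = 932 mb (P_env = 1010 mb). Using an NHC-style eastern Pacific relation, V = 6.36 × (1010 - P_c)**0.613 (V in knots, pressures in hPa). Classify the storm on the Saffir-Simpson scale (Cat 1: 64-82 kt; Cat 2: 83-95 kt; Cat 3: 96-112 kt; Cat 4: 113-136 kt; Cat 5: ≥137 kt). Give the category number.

2

ΔP = 1010 − 932 = 78 mb.
V ≈ 6.36 × 78^0.613 = 6.36 × 14.45 ≈ 92 kt.
92 kt falls in the Category 2 band.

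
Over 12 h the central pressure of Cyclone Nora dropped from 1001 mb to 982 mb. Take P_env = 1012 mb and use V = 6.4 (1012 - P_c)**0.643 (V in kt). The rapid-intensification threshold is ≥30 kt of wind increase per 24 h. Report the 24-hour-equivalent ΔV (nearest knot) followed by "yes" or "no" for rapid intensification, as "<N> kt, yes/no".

V₁: ΔP = 11, V ≈ 6.4 × 11^0.643 ≈ 29.91 kt.
V₂: ΔP = 30, V ≈ 6.4 × 30^0.643 ≈ 57.01 kt.
ΔV over 12 h = 27.10 kt → 24 h equivalent = 27.10 × 24/12 ≈ 54.20 kt.
54 kt ≥ 30 kt ⇒ rapid intensification.

54 kt, yes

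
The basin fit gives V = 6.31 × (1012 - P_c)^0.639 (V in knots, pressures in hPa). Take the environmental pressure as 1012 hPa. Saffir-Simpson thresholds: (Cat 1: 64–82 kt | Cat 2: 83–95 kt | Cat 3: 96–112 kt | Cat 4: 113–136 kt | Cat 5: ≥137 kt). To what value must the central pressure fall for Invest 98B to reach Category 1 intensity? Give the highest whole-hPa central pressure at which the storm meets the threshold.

974 hPa

Category 1 begins at V = 64 kt.
Required ΔP = (64/6.31)^(1/0.639) = 10.143^1.565 ≈ 37.55 hPa.
P_c ≤ 1012 − 37.55 = 974.45, so the highest integer P_c is 974 hPa.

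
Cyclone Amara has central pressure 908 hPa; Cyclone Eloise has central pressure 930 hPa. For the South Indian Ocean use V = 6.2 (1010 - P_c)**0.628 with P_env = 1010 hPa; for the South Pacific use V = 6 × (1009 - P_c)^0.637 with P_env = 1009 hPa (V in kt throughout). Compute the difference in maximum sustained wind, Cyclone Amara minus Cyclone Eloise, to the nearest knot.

Cyclone Amara: ΔP = 102; V ≈ 6.2 × 102^0.628 ≈ 113.19 kt.
Cyclone Eloise: ΔP = 79; V ≈ 6 × 79^0.637 ≈ 97.04 kt.
Difference ≈ 113.19 − 97.04 = 16.15 → 16 kt.

16 kt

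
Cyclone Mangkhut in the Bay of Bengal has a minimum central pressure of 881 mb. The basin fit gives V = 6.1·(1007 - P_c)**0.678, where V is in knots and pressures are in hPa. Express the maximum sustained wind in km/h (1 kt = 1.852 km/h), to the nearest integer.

ΔP = 1007 − 881 = 126 mb.
V ≈ 6.1 × 126^0.678 = 6.1 × 26.549 ≈ 161.950 kt.
161.950 × 1.852 ≈ 299.93 km/h → 300 km/h.

300 km/h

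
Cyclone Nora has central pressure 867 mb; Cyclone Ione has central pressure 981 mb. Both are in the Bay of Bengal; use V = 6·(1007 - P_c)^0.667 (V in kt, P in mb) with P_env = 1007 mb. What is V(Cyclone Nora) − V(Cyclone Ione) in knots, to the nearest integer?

109 kt

Cyclone Nora: ΔP = 140; V ≈ 6 × 140^0.667 ≈ 162.04 kt.
Cyclone Ione: ΔP = 26; V ≈ 6 × 26^0.667 ≈ 52.72 kt.
Difference ≈ 162.04 − 52.72 = 109.32 → 109 kt.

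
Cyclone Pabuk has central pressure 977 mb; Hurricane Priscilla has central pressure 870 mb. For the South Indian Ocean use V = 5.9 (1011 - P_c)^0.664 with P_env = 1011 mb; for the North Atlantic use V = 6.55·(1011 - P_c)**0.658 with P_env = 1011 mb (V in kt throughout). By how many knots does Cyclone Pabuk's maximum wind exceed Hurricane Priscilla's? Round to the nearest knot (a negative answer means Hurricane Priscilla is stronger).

Cyclone Pabuk: ΔP = 34; V ≈ 5.9 × 34^0.664 ≈ 61.34 kt.
Hurricane Priscilla: ΔP = 141; V ≈ 6.55 × 141^0.658 ≈ 169.99 kt.
Difference ≈ 61.34 − 169.99 = -108.65 → -109 kt.

-109 kt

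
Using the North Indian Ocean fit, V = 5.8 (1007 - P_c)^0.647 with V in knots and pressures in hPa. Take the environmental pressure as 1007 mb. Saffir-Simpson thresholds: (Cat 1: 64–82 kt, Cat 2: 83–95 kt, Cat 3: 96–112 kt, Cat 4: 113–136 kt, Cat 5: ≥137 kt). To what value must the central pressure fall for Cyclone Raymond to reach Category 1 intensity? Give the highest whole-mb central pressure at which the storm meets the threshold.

966 mb

Category 1 begins at V = 64 kt.
Required ΔP = (64/5.8)^(1/0.647) = 11.034^1.546 ≈ 40.90 mb.
P_c ≤ 1007 − 40.90 = 966.10, so the highest integer P_c is 966 mb.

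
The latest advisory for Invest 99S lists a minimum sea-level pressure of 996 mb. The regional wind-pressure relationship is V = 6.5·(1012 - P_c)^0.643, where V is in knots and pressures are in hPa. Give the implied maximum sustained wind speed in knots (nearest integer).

ΔP = 1012 − 996 = 16 mb.
16^0.643 ≈ 5.946.
V ≈ 6.5 × 5.946 ≈ 38.7 kt.

39 kt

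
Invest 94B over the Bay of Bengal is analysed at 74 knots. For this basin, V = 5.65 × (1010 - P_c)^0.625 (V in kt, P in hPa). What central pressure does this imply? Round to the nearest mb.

ΔP = (V / 5.65)^(1/0.625) = (74/5.65)^1.600.
74/5.65 = 13.097; 13.097^1.600 ≈ 61.30 mb.
P_c = 1010 − 61.30 = 948.70 ≈ 949 mb.

949 mb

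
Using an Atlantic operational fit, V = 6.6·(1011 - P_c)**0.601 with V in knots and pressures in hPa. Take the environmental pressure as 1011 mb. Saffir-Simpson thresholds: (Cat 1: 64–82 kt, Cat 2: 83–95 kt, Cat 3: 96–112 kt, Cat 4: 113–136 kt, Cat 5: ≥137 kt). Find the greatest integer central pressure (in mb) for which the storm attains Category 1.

Category 1 begins at V = 64 kt.
Required ΔP = (64/6.6)^(1/0.601) = 9.697^1.664 ≈ 43.82 mb.
P_c ≤ 1011 − 43.82 = 967.18, so the highest integer P_c is 967 mb.

967 mb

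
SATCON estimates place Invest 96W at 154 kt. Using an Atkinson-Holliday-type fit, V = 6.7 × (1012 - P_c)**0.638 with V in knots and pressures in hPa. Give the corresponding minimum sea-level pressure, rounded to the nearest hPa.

876 hPa

ΔP = (V / 6.7)^(1/0.638) = (154/6.7)^1.567.
154/6.7 = 22.985; 22.985^1.567 ≈ 136.12 hPa.
P_c = 1012 − 136.12 = 875.88 ≈ 876 hPa.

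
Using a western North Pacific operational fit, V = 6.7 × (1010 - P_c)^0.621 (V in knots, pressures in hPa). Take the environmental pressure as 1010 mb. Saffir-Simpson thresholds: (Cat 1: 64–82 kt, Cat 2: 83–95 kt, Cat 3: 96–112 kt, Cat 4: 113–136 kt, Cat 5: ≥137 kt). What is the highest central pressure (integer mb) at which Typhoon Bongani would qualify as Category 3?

Category 3 begins at V = 96 kt.
Required ΔP = (96/6.7)^(1/0.621) = 14.328^1.610 ≈ 72.75 mb.
P_c ≤ 1010 − 72.75 = 937.25, so the highest integer P_c is 937 mb.

937 mb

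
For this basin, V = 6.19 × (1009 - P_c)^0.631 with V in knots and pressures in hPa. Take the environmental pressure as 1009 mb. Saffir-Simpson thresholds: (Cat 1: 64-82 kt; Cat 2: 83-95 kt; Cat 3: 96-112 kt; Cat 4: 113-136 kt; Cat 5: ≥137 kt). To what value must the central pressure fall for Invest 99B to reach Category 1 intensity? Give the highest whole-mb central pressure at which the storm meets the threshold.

968 mb

Category 1 begins at V = 64 kt.
Required ΔP = (64/6.19)^(1/0.631) = 10.339^1.585 ≈ 40.53 mb.
P_c ≤ 1009 − 40.53 = 968.47, so the highest integer P_c is 968 mb.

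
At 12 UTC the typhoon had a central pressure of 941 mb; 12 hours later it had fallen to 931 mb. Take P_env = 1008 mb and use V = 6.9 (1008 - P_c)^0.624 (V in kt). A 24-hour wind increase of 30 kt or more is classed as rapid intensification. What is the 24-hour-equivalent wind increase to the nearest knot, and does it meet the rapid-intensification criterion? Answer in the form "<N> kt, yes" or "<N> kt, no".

17 kt, no

V₁: ΔP = 67, V ≈ 6.9 × 67^0.624 ≈ 95.13 kt.
V₂: ΔP = 77, V ≈ 6.9 × 77^0.624 ≈ 103.76 kt.
ΔV over 12 h = 8.63 kt → 24 h equivalent = 8.63 × 24/12 ≈ 17.26 kt.
17 kt < 30 kt ⇒ not rapid intensification.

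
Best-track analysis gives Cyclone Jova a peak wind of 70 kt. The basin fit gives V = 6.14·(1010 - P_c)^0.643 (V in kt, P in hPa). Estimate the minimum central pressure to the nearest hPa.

ΔP = (V / 6.14)^(1/0.643) = (70/6.14)^1.555.
70/6.14 = 11.401; 11.401^1.555 ≈ 44.03 hPa.
P_c = 1010 − 44.03 = 965.97 ≈ 966 hPa.

966 hPa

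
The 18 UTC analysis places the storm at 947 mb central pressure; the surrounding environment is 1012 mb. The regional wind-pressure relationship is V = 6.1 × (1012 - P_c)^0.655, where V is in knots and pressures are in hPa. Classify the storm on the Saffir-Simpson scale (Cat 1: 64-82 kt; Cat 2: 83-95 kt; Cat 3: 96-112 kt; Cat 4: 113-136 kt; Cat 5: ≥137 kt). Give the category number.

ΔP = 1012 − 947 = 65 mb.
V ≈ 6.1 × 65^0.655 = 6.1 × 15.40 ≈ 94 kt.
94 kt falls in the Category 2 band.

2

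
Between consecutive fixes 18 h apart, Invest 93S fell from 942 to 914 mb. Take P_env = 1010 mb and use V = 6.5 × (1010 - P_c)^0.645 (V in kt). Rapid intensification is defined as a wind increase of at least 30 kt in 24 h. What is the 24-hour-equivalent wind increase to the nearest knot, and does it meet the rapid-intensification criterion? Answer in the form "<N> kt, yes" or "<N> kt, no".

33 kt, yes

V₁: ΔP = 68, V ≈ 6.5 × 68^0.645 ≈ 98.83 kt.
V₂: ΔP = 96, V ≈ 6.5 × 96^0.645 ≈ 123.45 kt.
ΔV over 18 h = 24.62 kt → 24 h equivalent = 24.62 × 24/18 ≈ 32.83 kt.
33 kt ≥ 30 kt ⇒ rapid intensification.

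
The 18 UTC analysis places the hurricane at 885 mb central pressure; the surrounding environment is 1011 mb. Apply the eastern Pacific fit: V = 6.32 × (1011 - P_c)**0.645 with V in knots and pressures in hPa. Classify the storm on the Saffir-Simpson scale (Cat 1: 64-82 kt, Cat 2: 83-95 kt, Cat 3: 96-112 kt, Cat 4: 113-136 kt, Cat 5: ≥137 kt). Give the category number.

5

ΔP = 1011 − 885 = 126 mb.
V ≈ 6.32 × 126^0.645 = 6.32 × 22.63 ≈ 143 kt.
143 kt falls in the Category 5 band.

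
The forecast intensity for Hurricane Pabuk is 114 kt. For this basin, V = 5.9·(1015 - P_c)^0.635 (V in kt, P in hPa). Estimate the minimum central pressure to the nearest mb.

ΔP = (V / 5.9)^(1/0.635) = (114/5.9)^1.575.
114/5.9 = 19.322; 19.322^1.575 ≈ 105.99 mb.
P_c = 1015 − 105.99 = 909.01 ≈ 909 mb.

909 mb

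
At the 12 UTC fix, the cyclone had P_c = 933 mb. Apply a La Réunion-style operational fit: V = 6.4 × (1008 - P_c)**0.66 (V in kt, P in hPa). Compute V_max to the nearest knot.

111 kt

ΔP = 1008 − 933 = 75 mb.
75^0.66 ≈ 17.280.
V ≈ 6.4 × 17.280 ≈ 110.6 kt.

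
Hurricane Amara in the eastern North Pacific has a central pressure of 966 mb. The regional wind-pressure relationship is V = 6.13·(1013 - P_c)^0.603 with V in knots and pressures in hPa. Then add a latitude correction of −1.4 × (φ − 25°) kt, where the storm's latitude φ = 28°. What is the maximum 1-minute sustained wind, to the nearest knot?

ΔP = 1013 − 966 = 47 mb.
47^0.603 ≈ 10.192.
V ≈ 6.13 × 10.192 ≈ 62.5 kt.
Latitude correction: −1.4 × (28 − 25) = -4.2 kt.
Corrected V ≈ 58.3 kt → 58 kt.

58 kt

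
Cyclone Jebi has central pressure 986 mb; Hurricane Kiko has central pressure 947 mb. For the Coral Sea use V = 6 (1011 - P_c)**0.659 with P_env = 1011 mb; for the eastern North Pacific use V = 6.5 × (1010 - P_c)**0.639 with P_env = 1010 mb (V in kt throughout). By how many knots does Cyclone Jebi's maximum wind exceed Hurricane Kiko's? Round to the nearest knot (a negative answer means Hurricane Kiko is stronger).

-42 kt

Cyclone Jebi: ΔP = 25; V ≈ 6 × 25^0.659 ≈ 50.05 kt.
Hurricane Kiko: ΔP = 63; V ≈ 6.5 × 63^0.639 ≈ 91.77 kt.
Difference ≈ 50.05 − 91.77 = -41.72 → -42 kt.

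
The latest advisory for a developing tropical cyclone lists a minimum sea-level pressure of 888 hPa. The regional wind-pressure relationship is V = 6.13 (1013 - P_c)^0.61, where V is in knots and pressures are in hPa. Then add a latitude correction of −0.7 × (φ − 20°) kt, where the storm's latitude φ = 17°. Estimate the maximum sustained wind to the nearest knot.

119 kt

ΔP = 1013 − 888 = 125 hPa.
125^0.61 ≈ 19.016.
V ≈ 6.13 × 19.016 ≈ 116.6 kt.
Latitude correction: −0.7 × (17 − 20) = 2.1 kt.
Corrected V ≈ 118.7 kt → 119 kt.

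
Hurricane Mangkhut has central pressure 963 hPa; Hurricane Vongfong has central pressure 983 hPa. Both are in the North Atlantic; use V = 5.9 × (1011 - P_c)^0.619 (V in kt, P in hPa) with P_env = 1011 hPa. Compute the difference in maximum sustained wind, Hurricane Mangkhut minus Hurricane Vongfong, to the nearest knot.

18 kt

Hurricane Mangkhut: ΔP = 48; V ≈ 5.9 × 48^0.619 ≈ 64.79 kt.
Hurricane Vongfong: ΔP = 28; V ≈ 5.9 × 28^0.619 ≈ 46.41 kt.
Difference ≈ 64.79 − 46.41 = 18.38 → 18 kt.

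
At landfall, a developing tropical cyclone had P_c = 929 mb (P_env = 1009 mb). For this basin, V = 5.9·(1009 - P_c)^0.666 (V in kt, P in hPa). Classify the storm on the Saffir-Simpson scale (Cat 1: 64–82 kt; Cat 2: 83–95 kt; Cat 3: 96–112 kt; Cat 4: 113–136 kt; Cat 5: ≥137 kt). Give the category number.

3

ΔP = 1009 − 929 = 80 mb.
V ≈ 5.9 × 80^0.666 = 5.9 × 18.51 ≈ 109 kt.
109 kt falls in the Category 3 band.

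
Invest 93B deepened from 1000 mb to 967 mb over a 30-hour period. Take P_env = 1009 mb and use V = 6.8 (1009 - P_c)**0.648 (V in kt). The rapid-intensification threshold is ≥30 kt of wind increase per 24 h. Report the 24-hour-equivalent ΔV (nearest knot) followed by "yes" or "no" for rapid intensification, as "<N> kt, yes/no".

V₁: ΔP = 9, V ≈ 6.8 × 9^0.648 ≈ 28.24 kt.
V₂: ΔP = 42, V ≈ 6.8 × 42^0.648 ≈ 76.63 kt.
ΔV over 30 h = 48.39 kt → 24 h equivalent = 48.39 × 24/30 ≈ 38.71 kt.
39 kt ≥ 30 kt ⇒ rapid intensification.

39 kt, yes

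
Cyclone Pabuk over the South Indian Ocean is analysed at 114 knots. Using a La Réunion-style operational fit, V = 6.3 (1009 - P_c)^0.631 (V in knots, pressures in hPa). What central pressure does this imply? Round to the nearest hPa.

ΔP = (V / 6.3)^(1/0.631) = (114/6.3)^1.585.
114/6.3 = 18.095; 18.095^1.585 ≈ 98.39 hPa.
P_c = 1009 − 98.39 = 910.61 ≈ 911 hPa.

911 hPa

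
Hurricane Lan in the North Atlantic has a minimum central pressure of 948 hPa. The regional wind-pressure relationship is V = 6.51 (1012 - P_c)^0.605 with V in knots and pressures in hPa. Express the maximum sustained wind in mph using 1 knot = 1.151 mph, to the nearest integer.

93 mph

ΔP = 1012 − 948 = 64 hPa.
V ≈ 6.51 × 64^0.605 = 6.51 × 12.381 ≈ 80.597 kt.
80.597 × 1.151 ≈ 92.77 mph → 93 mph.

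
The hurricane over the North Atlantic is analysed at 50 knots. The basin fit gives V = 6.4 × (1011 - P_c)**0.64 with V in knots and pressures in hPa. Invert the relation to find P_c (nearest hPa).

ΔP = (V / 6.4)^(1/0.64) = (50/6.4)^1.562.
50/6.4 = 7.812; 7.812^1.562 ≈ 24.83 hPa.
P_c = 1011 − 24.83 = 986.17 ≈ 986 hPa.

986 hPa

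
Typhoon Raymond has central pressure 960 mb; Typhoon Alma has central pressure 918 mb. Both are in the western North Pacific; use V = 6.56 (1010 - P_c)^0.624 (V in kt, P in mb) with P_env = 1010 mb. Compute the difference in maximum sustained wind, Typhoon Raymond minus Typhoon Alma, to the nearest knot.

Typhoon Raymond: ΔP = 50; V ≈ 6.56 × 50^0.624 ≈ 75.35 kt.
Typhoon Alma: ΔP = 92; V ≈ 6.56 × 92^0.624 ≈ 110.23 kt.
Difference ≈ 75.35 − 110.23 = -34.88 → -35 kt.

-35 kt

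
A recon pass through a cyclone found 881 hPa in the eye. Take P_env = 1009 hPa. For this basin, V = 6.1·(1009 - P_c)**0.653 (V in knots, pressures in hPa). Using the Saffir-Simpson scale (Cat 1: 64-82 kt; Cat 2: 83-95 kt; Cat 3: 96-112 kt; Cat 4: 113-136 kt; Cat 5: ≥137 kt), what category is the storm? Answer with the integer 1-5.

ΔP = 1009 − 881 = 128 hPa.
V ≈ 6.1 × 128^0.653 = 6.1 × 23.77 ≈ 145 kt.
145 kt falls in the Category 5 band.

5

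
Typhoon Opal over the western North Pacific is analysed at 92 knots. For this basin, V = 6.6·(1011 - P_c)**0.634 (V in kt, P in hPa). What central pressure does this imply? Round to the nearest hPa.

947 hPa

ΔP = (V / 6.6)^(1/0.634) = (92/6.6)^1.577.
92/6.6 = 13.939; 13.939^1.577 ≈ 63.80 hPa.
P_c = 1011 − 63.80 = 947.20 ≈ 947 hPa.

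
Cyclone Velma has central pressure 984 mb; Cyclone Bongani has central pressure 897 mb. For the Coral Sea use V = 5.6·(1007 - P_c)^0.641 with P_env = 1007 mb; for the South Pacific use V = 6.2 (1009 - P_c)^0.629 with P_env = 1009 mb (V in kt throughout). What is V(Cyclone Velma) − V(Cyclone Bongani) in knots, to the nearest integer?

-79 kt

Cyclone Velma: ΔP = 23; V ≈ 5.6 × 23^0.641 ≈ 41.79 kt.
Cyclone Bongani: ΔP = 112; V ≈ 6.2 × 112^0.629 ≈ 120.60 kt.
Difference ≈ 41.79 − 120.60 = -78.81 → -79 kt.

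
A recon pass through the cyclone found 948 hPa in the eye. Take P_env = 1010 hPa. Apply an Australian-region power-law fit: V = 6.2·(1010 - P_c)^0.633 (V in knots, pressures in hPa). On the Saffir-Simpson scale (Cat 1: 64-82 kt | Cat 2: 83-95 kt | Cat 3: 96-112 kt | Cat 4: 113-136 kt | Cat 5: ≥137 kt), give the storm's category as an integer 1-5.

ΔP = 1010 − 948 = 62 hPa.
V ≈ 6.2 × 62^0.633 = 6.2 × 13.63 ≈ 85 kt.
85 kt falls in the Category 2 band.

2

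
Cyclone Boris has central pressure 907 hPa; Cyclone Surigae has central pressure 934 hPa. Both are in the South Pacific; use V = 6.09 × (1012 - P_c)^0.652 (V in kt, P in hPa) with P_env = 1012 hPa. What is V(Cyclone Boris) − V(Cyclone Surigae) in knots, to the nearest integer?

22 kt

Cyclone Boris: ΔP = 105; V ≈ 6.09 × 105^0.652 ≈ 126.60 kt.
Cyclone Surigae: ΔP = 78; V ≈ 6.09 × 78^0.652 ≈ 104.29 kt.
Difference ≈ 126.60 − 104.29 = 22.31 → 22 kt.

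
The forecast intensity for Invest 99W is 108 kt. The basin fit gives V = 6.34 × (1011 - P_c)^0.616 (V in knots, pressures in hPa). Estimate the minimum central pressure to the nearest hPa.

911 hPa

ΔP = (V / 6.34)^(1/0.616) = (108/6.34)^1.623.
108/6.34 = 17.035; 17.035^1.623 ≈ 99.75 hPa.
P_c = 1011 − 99.75 = 911.25 ≈ 911 hPa.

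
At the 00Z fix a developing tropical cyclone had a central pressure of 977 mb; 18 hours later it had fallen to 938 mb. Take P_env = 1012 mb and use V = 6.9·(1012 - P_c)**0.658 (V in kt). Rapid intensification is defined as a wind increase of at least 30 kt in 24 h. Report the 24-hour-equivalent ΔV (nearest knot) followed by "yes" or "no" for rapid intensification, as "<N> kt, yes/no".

61 kt, yes

V₁: ΔP = 35, V ≈ 6.9 × 35^0.658 ≈ 71.59 kt.
V₂: ΔP = 74, V ≈ 6.9 × 74^0.658 ≈ 117.17 kt.
ΔV over 18 h = 45.58 kt → 24 h equivalent = 45.58 × 24/18 ≈ 60.77 kt.
61 kt ≥ 30 kt ⇒ rapid intensification.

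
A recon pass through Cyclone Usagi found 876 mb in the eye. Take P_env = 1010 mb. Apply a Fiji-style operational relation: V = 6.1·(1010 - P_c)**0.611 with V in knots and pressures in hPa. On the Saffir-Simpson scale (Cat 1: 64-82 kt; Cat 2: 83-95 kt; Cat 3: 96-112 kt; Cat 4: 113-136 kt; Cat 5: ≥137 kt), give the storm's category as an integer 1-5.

ΔP = 1010 − 876 = 134 mb.
V ≈ 6.1 × 134^0.611 = 6.1 × 19.94 ≈ 122 kt.
122 kt falls in the Category 4 band.

4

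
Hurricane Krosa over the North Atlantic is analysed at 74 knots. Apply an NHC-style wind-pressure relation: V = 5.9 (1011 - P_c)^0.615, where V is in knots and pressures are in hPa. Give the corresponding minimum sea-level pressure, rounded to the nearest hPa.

950 hPa

ΔP = (V / 5.9)^(1/0.615) = (74/5.9)^1.626.
74/5.9 = 12.542; 12.542^1.626 ≈ 61.09 hPa.
P_c = 1011 − 61.09 = 949.91 ≈ 950 hPa.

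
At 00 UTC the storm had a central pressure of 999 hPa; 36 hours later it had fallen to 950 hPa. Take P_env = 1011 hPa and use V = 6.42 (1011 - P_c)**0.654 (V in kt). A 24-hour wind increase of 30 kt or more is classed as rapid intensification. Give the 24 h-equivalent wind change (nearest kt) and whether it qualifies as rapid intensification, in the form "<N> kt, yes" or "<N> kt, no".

41 kt, yes

V₁: ΔP = 12, V ≈ 6.42 × 12^0.654 ≈ 32.61 kt.
V₂: ΔP = 61, V ≈ 6.42 × 61^0.654 ≈ 94.44 kt.
ΔV over 36 h = 61.83 kt → 24 h equivalent = 61.83 × 24/36 ≈ 41.22 kt.
41 kt ≥ 30 kt ⇒ rapid intensification.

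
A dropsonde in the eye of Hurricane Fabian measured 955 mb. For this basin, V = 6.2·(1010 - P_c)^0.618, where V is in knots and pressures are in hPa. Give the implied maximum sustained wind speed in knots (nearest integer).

74 kt

ΔP = 1010 − 955 = 55 mb.
55^0.618 ≈ 11.900.
V ≈ 6.2 × 11.900 ≈ 73.8 kt.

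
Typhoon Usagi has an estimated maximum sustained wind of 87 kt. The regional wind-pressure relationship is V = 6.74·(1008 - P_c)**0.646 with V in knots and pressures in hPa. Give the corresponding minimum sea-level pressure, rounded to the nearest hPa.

ΔP = (V / 6.74)^(1/0.646) = (87/6.74)^1.548.
87/6.74 = 12.908; 12.908^1.548 ≈ 52.43 hPa.
P_c = 1008 − 52.43 = 955.57 ≈ 956 hPa.

956 hPa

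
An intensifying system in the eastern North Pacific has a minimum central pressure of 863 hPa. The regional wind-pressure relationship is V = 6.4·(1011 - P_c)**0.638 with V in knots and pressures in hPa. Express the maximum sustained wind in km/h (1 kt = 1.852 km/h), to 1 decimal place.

ΔP = 1011 − 863 = 148 hPa.
V ≈ 6.4 × 148^0.638 = 6.4 × 24.245 ≈ 155.170 kt.
155.170 × 1.852 ≈ 287.37 km/h → 287.4 km/h.

287.4 km/h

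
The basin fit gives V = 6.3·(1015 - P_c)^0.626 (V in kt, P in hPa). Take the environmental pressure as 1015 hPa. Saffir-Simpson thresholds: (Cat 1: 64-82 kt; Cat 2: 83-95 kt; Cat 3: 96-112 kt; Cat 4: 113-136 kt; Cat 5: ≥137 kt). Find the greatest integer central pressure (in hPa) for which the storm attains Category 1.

Category 1 begins at V = 64 kt.
Required ΔP = (64/6.3)^(1/0.626) = 10.159^1.597 ≈ 40.59 hPa.
P_c ≤ 1015 − 40.59 = 974.41, so the highest integer P_c is 974 hPa.

974 hPa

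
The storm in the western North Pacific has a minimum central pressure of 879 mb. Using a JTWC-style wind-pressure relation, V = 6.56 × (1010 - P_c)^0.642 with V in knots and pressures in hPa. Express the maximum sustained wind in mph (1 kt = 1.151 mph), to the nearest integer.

ΔP = 1010 − 879 = 131 mb.
V ≈ 6.56 × 131^0.642 = 6.56 × 22.871 ≈ 150.035 kt.
150.035 × 1.151 ≈ 172.69 mph → 173 mph.

173 mph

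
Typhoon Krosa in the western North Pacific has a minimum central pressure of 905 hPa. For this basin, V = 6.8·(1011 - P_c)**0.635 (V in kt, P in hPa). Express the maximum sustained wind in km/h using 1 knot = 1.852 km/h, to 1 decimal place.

243.3 km/h

ΔP = 1011 − 905 = 106 hPa.
V ≈ 6.8 × 106^0.635 = 6.8 × 19.323 ≈ 131.395 kt.
131.395 × 1.852 ≈ 243.34 km/h → 243.3 km/h.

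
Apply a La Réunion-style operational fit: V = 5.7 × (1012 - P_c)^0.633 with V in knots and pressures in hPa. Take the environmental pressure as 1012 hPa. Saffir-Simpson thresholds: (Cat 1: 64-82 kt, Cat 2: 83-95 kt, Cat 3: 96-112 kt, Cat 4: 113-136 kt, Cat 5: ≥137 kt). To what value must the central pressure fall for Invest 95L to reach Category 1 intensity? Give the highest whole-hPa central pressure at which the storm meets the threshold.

966 hPa

Category 1 begins at V = 64 kt.
Required ΔP = (64/5.7)^(1/0.633) = 11.228^1.580 ≈ 45.63 hPa.
P_c ≤ 1012 − 45.63 = 966.37, so the highest integer P_c is 966 hPa.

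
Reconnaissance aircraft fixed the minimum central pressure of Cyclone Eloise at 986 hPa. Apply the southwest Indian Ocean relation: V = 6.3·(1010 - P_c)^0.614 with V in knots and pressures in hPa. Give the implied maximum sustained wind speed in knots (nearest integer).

ΔP = 1010 − 986 = 24 hPa.
24^0.614 ≈ 7.038.
V ≈ 6.3 × 7.038 ≈ 44.3 kt.

44 kt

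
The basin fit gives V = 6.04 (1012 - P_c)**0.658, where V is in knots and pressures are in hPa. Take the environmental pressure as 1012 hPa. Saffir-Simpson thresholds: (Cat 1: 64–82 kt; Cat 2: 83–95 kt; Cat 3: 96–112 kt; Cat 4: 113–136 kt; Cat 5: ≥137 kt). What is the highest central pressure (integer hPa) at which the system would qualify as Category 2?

958 hPa

Category 2 begins at V = 83 kt.
Required ΔP = (83/6.04)^(1/0.658) = 13.742^1.520 ≈ 53.65 hPa.
P_c ≤ 1012 − 53.65 = 958.35, so the highest integer P_c is 958 hPa.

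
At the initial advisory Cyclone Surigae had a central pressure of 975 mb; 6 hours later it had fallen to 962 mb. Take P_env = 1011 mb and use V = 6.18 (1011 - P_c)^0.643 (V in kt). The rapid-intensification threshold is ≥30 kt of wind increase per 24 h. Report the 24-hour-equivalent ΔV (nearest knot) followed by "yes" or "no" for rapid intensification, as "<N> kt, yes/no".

V₁: ΔP = 36, V ≈ 6.18 × 36^0.643 ≈ 61.90 kt.
V₂: ΔP = 49, V ≈ 6.18 × 49^0.643 ≈ 75.47 kt.
ΔV over 6 h = 13.57 kt → 24 h equivalent = 13.57 × 24/6 ≈ 54.28 kt.
54 kt ≥ 30 kt ⇒ rapid intensification.

54 kt, yes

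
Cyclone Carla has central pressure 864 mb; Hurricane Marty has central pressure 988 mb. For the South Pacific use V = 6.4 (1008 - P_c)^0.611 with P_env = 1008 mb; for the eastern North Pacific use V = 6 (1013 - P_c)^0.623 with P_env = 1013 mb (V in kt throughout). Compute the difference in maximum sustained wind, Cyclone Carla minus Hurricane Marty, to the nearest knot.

89 kt

Cyclone Carla: ΔP = 144; V ≈ 6.4 × 144^0.611 ≈ 133.33 kt.
Hurricane Marty: ΔP = 25; V ≈ 6 × 25^0.623 ≈ 44.57 kt.
Difference ≈ 133.33 − 44.57 = 88.76 → 89 kt.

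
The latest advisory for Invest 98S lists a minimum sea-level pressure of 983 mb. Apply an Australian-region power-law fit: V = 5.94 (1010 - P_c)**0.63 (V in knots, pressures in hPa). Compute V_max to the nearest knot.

ΔP = 1010 − 983 = 27 mb.
27^0.63 ≈ 7.976.
V ≈ 5.94 × 7.976 ≈ 47.4 kt.

47 kt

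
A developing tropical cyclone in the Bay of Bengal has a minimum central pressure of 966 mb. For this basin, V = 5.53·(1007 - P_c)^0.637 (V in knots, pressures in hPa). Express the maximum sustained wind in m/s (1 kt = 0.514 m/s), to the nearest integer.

30 m/s

ΔP = 1007 − 966 = 41 mb.
V ≈ 5.53 × 41^0.637 = 5.53 × 10.650 ≈ 58.894 kt.
58.894 × 0.514 ≈ 30.27 m/s → 30 m/s.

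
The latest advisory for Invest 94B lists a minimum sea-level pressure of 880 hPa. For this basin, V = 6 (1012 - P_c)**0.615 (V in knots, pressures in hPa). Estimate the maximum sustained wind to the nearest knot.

ΔP = 1012 − 880 = 132 hPa.
132^0.615 ≈ 20.144.
V ≈ 6 × 20.144 ≈ 120.9 kt.

121 kt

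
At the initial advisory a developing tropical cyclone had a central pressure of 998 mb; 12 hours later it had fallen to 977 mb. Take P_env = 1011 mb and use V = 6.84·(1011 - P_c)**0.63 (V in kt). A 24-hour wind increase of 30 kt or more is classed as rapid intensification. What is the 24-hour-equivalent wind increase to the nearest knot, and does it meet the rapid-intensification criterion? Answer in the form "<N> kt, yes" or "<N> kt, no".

57 kt, yes

V₁: ΔP = 13, V ≈ 6.84 × 13^0.63 ≈ 34.42 kt.
V₂: ΔP = 34, V ≈ 6.84 × 34^0.63 ≈ 63.08 kt.
ΔV over 12 h = 28.66 kt → 24 h equivalent = 28.66 × 24/12 ≈ 57.32 kt.
57 kt ≥ 30 kt ⇒ rapid intensification.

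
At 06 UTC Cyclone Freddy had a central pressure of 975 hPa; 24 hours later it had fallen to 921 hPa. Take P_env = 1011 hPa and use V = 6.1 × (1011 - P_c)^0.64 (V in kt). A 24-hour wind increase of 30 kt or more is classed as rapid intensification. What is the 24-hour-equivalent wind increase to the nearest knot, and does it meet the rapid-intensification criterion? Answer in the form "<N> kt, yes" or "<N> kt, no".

48 kt, yes

V₁: ΔP = 36, V ≈ 6.1 × 36^0.64 ≈ 60.45 kt.
V₂: ΔP = 90, V ≈ 6.1 × 90^0.64 ≈ 108.65 kt.
ΔV over 24 h = 48.20 kt → 24 h equivalent = 48.20 × 24/24 ≈ 48.20 kt.
48 kt ≥ 30 kt ⇒ rapid intensification.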